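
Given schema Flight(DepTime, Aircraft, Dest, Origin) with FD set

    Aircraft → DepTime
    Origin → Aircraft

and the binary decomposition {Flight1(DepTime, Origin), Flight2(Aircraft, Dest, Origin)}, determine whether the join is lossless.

Yes

Common attributes: Flight1 ∩ Flight2 = {Origin}.
Closure of {Origin}: Origin → Aircraft applies, adding Aircraft; Aircraft → DepTime applies, adding DepTime. So (Origin)⁺ = {DepTime, Aircraft, Origin}.
This closure contains every attribute of Flight1, so Flight1 ∩ Flight2 → Flight1. The join is lossless.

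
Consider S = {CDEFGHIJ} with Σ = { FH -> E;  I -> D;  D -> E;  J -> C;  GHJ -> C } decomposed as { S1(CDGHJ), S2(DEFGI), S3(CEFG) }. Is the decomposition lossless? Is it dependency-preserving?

Lossless test (chase): Rows 1 and 2 agree on D; apply D→E and equate their E entries. No row becomes fully distinguished — the join is lossy.
Dependency preservation: the restricted closure of {FH} across the fragments never reaches {E}, so FH → E cannot be enforced without a join — not preserved.

lossy and not dependency-preserving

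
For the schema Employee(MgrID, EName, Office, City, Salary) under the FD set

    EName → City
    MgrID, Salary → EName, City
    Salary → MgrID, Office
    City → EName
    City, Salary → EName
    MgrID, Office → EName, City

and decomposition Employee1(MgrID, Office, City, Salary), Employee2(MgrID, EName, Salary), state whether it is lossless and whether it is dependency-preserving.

lossless but not dependency-preserving

Lossless test: (MgrID, Salary)⁺ = {MgrID, EName, Office, City, Salary}, which contains all of one fragment — lossless.
Dependency preservation: the restricted closure of {EName} across the fragments never reaches {City}, so EName → City cannot be enforced without a join — not preserved.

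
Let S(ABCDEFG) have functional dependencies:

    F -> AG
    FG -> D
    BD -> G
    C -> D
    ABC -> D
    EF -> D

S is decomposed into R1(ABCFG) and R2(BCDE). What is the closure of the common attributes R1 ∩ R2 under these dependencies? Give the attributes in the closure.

BCDG

R1 ∩ R2 = {BC}.
C → D applies, adding D
BD → G applies, adding G
Closure: {BCDG}.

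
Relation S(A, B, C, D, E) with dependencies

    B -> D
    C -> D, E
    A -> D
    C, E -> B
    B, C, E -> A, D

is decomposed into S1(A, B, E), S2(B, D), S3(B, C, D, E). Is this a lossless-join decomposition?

No

Chase test. Columns are A, B, C, D, E; row i has aⱼ where attribute j ∈ Si, else bᵢⱼ.
Initial tableau (one row per fragment):
  row 1: a1 a2 b13 b14 a5
  row 2: b21 a2 b23 a4 b25
  row 3: b31 a2 a3 a4 a5
Rows 1 and 2 agree on B; apply B→D and equate their D entries.
No row becomes fully distinguished — the join is lossy.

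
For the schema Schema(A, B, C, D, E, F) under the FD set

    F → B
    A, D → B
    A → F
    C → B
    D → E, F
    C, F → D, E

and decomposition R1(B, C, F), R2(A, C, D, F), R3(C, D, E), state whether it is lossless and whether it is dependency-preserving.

Lossless test (chase): Rows 1 and 2 agree on F; apply F→B and equate their B entries. Rows 1 and 3 agree on C; apply C→B and equate their B entries. Rows 2 and 3 agree on D; apply D→E, F and equate their E, F entries. Rows 1 and 2 agree on C, F; apply C, F→D, E and equate their D, E entries. Row 2 is now all distinguished symbols — the join is lossless.
Dependency preservation: A, D → B; D → E, F; C, F → D, E are not contained in any single fragment, but the restricted closure of each left-hand side across the fragments still reaches the right-hand side; the remaining FDs each lie inside some fragment. All dependencies are preserved.

lossless and dependency-preserving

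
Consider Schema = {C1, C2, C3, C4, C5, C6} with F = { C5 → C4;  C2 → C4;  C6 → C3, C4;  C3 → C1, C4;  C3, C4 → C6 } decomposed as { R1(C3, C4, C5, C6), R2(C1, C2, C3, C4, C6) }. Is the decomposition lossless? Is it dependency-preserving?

Lossless test: (C3, C4, C6)⁺ = {C1, C3, C4, C6}, which is a superkey of neither fragment — lossy.
Dependency preservation: every FD's attributes lie within a single fragment, so each can be enforced locally — preserved.

lossy but dependency-preserving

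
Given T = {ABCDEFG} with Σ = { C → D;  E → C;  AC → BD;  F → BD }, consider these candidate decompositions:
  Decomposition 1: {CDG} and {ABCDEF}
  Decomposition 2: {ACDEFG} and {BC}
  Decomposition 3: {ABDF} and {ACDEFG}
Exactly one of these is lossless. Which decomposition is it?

Decomposition 3

Decomposition 1: common = {CD}, closure = {CD} → lossy.
Decomposition 2: common = {C}, closure = {CD} → lossy.
Decomposition 3: common = {ADF}, closure = {ABDF} → lossless.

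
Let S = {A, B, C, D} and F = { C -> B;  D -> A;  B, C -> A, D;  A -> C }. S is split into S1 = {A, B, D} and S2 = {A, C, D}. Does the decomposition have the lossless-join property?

Common attributes: S1 ∩ S2 = {A, D}.
Closure of {A, D}: A → C applies, adding C; C → B applies, adding B. So (A, D)⁺ = {A, B, C, D}.
This closure contains every attribute of S1, so S1 ∩ S2 → S1. The join is lossless.

Yes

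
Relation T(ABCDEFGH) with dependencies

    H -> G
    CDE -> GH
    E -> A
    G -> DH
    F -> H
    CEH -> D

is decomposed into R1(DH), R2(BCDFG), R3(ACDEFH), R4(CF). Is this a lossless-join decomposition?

No

Chase test. Columns are ABCDEFGH; row i has aⱼ where attribute j ∈ Ri, else bᵢⱼ.
Initial tableau (one row per fragment):
  row 1: b11 b12 b13 a4 b15 b16 b17 a8
  row 2: b21 a2 a3 a4 b25 a6 a7 b28
  row 3: a1 b32 a3 a4 a5 a6 b37 a8
  row 4: b41 b42 a3 b44 b45 a6 b47 b48
Rows 1 and 3 agree on H; apply H→G and equate their G entries.
Rows 2 and 3 agree on F; apply F→H and equate their H entries.
Rows 2 and 4 agree on F; apply F→H and equate their H entries.
Rows 1 and 2 agree on H; apply H→G and equate their G entries.
Rows 1 and 4 agree on H; apply H→G and equate their G entries.
Rows 1 and 4 agree on G; apply G→DH and equate their DH entries.
No row becomes fully distinguished — the join is lossy.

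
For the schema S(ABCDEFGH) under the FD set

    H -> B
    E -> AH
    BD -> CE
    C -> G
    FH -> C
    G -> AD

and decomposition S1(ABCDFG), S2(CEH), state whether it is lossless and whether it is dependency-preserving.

lossy and not dependency-preserving

Lossless test: (C)⁺ = {ACDG}, which is a superkey of neither fragment — lossy.
Dependency preservation: the restricted closure of {H} across the fragments never reaches {B}, so H → B cannot be enforced without a join — not preserved.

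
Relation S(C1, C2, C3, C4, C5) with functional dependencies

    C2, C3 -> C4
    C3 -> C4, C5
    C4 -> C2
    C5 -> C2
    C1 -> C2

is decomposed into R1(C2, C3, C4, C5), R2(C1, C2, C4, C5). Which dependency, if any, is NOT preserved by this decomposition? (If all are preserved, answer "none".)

none

C2, C3 → C4 lies within R1.
C3 → C4, C5 lies within R1.
C4 → C2 lies within R1.
C5 → C2 lies within R1.
C1 → C2 lies within R2.
Every dependency is enforceable on the fragments, so the decomposition is dependency-preserving.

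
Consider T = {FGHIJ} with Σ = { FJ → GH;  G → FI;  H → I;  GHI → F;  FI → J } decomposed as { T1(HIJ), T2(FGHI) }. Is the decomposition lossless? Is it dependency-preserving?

Lossless test: (HI)⁺ = {HI}, which is a superkey of neither fragment — lossy.
Dependency preservation: the restricted closure of {FJ} across the fragments never reaches {GH}, so FJ → GH cannot be enforced without a join — not preserved.

lossy and not dependency-preserving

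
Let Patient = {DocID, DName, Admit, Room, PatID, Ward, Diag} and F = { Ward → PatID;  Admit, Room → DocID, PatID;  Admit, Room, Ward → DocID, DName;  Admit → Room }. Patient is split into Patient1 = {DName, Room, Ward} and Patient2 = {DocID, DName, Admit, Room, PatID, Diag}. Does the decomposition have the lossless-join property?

Common attributes: Patient1 ∩ Patient2 = {DName, Room}.
No dependency enlarges {DName, Room}, so (DName, Room)⁺ = {DName, Room}.
The closure contains neither all of Patient1 = {DName, Room, Ward} nor all of Patient2 = {DocID, DName, Admit, Room, PatID, Diag}, so the common attributes are not a superkey of either fragment. The join is lossy.

No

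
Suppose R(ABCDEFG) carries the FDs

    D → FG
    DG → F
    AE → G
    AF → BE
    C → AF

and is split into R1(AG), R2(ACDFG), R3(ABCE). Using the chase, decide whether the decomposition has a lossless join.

Chase test. Columns are ABCDEFG; row i has aⱼ where attribute j ∈ Ri, else bᵢⱼ.
Initial tableau (one row per fragment):
  row 1: a1 b12 b13 b14 b15 b16 a7
  row 2: a1 b22 a3 a4 b25 a6 a7
  row 3: a1 a2 a3 b34 a5 b36 b37
Rows 2 and 3 agree on C; apply C→AF and equate their AF entries.
Rows 2 and 3 agree on AF; apply AF→BE and equate their BE entries.
Rows 2 and 3 agree on AE; apply AE→G and equate their G entries.
Row 2 is now all distinguished symbols — the join is lossless.

Yes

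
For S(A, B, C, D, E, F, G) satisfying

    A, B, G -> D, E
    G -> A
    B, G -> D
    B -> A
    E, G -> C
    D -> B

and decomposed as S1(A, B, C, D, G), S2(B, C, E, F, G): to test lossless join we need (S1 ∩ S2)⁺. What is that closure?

A, B, C, D, E, G

S1 ∩ S2 = {B, C, G}.
G → A applies, adding A
B, G → D applies, adding D
A, B, G → D, E applies, adding E
Closure: {A, B, C, D, E, G}.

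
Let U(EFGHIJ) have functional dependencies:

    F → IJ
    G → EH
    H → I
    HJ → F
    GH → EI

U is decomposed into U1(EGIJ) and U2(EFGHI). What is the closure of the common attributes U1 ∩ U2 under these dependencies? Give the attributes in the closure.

U1 ∩ U2 = {EGI}.
G → EH applies, adding H
Closure: {EGHI}.

EGHI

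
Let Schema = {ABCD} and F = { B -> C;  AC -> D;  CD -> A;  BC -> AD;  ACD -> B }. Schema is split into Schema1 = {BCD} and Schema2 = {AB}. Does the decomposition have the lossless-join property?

Yes

Common attributes: Schema1 ∩ Schema2 = {B}.
Closure of {B}: B → C applies, adding C; BC → AD applies, adding AD. So (B)⁺ = {ABCD}.
This closure contains every attribute of Schema1, so Schema1 ∩ Schema2 → Schema1. The join is lossless.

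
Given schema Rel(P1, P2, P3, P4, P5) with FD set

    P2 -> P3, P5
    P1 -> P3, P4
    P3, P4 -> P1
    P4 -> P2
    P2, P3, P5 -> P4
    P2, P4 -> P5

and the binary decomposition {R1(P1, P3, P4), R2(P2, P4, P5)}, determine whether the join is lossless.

Common attributes: R1 ∩ R2 = {P4}.
Closure of {P4}: P4 → P2 applies, adding P2; P2, P4 → P5 applies, adding P5; P2 → P3, P5 applies, adding P3; P3, P4 → P1 applies, adding P1. So (P4)⁺ = {P1, P2, P3, P4, P5}.
This closure contains every attribute of R1, so R1 ∩ R2 → R1. The join is lossless.

Yes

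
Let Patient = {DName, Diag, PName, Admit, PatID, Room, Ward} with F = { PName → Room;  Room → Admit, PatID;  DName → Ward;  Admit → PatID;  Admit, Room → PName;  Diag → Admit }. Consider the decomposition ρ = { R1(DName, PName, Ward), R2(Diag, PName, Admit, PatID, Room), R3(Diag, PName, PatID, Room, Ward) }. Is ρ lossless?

Chase test. Columns are DName, Diag, PName, Admit, PatID, Room, Ward; row i has aⱼ where attribute j ∈ Ri, else bᵢⱼ.
Initial tableau (one row per fragment):
  row 1: a1 b12 a3 b14 b15 b16 a7
  row 2: b21 a2 a3 a4 a5 a6 b27
  row 3: b31 a2 a3 b34 a5 a6 a7
Rows 1 and 2 agree on PName; apply PName→Room and equate their Room entries.
Rows 1 and 2 agree on Room; apply Room→Admit, PatID and equate their Admit, PatID entries.
Rows 1 and 3 agree on Room; apply Room→Admit, PatID and equate their Admit, PatID entries.
No row becomes fully distinguished — the join is lossy.

No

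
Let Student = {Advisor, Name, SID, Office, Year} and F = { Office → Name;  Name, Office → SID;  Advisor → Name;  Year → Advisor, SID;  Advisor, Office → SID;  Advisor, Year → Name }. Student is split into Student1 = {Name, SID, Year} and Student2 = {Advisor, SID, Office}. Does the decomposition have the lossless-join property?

No

Common attributes: Student1 ∩ Student2 = {SID}.
No dependency enlarges {SID}, so (SID)⁺ = {SID}.
The closure contains neither all of Student1 = {Name, SID, Year} nor all of Student2 = {Advisor, SID, Office}, so the common attributes are not a superkey of either fragment. The join is lossy.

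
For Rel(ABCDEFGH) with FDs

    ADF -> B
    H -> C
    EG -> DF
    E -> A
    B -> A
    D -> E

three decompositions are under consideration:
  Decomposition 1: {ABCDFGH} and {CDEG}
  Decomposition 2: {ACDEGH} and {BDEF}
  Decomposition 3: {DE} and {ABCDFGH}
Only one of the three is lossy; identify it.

Decomposition 1: common = {CDG}, closure = {ABCDEFG} → lossless.
Decomposition 2: common = {DE}, closure = {ADE} → lossy.
Decomposition 3: common = {D}, closure = {ADE} → lossless.

Decomposition 2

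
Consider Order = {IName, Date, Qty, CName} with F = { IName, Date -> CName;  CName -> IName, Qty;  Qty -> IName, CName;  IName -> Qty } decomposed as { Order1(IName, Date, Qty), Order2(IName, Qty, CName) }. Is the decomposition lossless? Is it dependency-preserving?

lossless and dependency-preserving

Lossless test: (IName, Qty)⁺ = {IName, Qty, CName}, which contains all of one fragment — lossless.
Dependency preservation: IName, Date → CName is not contained in any single fragment, but the restricted closure of its left-hand side across the fragments still reaches the right-hand side; the remaining FDs each lie inside some fragment. All dependencies are preserved.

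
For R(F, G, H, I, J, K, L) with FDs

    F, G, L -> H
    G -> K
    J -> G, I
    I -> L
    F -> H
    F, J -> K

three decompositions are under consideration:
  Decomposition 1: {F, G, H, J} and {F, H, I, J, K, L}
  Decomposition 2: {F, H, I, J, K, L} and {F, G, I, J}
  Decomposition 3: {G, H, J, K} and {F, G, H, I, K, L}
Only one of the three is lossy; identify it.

Decomposition 3

Decomposition 1: common = {F, H, J}, closure = {F, G, H, I, J, K, L} → lossless.
Decomposition 2: common = {F, I, J}, closure = {F, G, H, I, J, K, L} → lossless.
Decomposition 3: common = {G, H, K}, closure = {G, H, K} → lossy.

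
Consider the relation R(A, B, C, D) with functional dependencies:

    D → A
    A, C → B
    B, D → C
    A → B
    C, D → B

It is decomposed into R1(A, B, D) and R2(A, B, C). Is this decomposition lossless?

No

Common attributes: R1 ∩ R2 = {A, B}.
No dependency enlarges {A, B}, so (A, B)⁺ = {A, B}.
The closure contains neither all of R1 = {A, B, D} nor all of R2 = {A, B, C}, so the common attributes are not a superkey of either fragment. The join is lossy.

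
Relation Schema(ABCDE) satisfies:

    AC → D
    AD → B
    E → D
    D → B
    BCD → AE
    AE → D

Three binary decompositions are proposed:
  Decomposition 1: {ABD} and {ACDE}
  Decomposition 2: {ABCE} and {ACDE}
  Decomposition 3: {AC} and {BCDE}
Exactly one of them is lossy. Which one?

Decomposition 1: common = {AD}, closure = {ABD} → lossless.
Decomposition 2: common = {ACE}, closure = {ABCDE} → lossless.
Decomposition 3: common = {C}, closure = {C} → lossy.

Decomposition 3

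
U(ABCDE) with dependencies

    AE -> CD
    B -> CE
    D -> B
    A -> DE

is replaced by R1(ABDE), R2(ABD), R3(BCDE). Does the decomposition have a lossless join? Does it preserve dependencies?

lossless and dependency-preserving

Lossless test (chase): Rows 1 and 2 agree on B; apply B→CE and equate their CE entries. Rows 1 and 3 agree on B; apply B→CE and equate their CE entries. Row 1 is now all distinguished symbols — the join is lossless.
Dependency preservation: AE → CD is not contained in any single fragment, but the restricted closure of its left-hand side across the fragments still reaches the right-hand side; the remaining FDs each lie inside some fragment. All dependencies are preserved.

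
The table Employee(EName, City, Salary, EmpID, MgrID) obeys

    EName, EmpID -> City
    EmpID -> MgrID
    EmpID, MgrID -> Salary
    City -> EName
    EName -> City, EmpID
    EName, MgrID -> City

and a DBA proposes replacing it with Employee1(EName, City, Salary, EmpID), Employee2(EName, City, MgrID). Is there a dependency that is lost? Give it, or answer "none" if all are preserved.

Check EmpID → MgrID: no single fragment contains all of {EmpID, MgrID}, and the restricted closure of {EmpID} across the fragments never reaches {MgrID}.
EName, EmpID → City is preserved.
EmpID, MgrID → Salary is preserved.
City → EName is preserved.
EName → City, EmpID is preserved.
EName, MgrID → City is preserved.

EmpID -> MgrID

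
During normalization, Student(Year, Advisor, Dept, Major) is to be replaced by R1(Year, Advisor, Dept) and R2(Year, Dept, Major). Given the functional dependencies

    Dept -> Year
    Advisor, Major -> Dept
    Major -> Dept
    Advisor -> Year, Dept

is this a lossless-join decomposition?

Common attributes: R1 ∩ R2 = {Year, Dept}.
No dependency enlarges {Year, Dept}, so (Year, Dept)⁺ = {Year, Dept}.
The closure contains neither all of R1 = {Year, Advisor, Dept} nor all of R2 = {Year, Dept, Major}, so the common attributes are not a superkey of either fragment. The join is lossy.

No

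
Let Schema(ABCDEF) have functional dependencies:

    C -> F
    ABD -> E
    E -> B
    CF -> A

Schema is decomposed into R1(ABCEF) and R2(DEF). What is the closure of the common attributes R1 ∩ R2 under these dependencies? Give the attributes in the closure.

R1 ∩ R2 = {EF}.
E → B applies, adding B
Closure: {BEF}.

BEF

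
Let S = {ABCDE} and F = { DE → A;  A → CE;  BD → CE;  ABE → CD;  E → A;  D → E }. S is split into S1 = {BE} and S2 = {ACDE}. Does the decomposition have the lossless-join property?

No

Common attributes: S1 ∩ S2 = {E}.
Closure of {E}: E → A applies, adding A; A → CE applies, adding C. So (E)⁺ = {ACE}.
The closure contains neither all of S1 = {BE} nor all of S2 = {ACDE}, so the common attributes are not a superkey of either fragment. The join is lossy.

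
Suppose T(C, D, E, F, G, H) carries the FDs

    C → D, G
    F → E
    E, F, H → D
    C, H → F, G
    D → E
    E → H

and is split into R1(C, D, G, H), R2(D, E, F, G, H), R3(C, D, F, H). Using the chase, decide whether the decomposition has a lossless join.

Chase test. Columns are C, D, E, F, G, H; row i has aⱼ where attribute j ∈ Ri, else bᵢⱼ.
Initial tableau (one row per fragment):
  row 1: a1 a2 b13 b14 a5 a6
  row 2: b21 a2 a3 a4 a5 a6
  row 3: a1 a2 b33 a4 b35 a6
Rows 1 and 3 agree on C; apply C→D, G and equate their D, G entries.
Rows 2 and 3 agree on F; apply F→E and equate their E entries.
Rows 1 and 3 agree on C, H; apply C, H→F, G and equate their F, G entries.
Rows 1 and 2 agree on D; apply D→E and equate their E entries.
Row 1 is now all distinguished symbols — the join is lossless.

Yes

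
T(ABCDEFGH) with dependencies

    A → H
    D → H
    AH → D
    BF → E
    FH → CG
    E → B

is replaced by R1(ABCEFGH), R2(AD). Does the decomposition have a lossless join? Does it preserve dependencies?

Lossless test: (A)⁺ = {ADH}, which contains all of one fragment — lossless.
Dependency preservation: the restricted closure of {D} across the fragments never reaches {H}, so D → H cannot be enforced without a join — not preserved.

lossless but not dependency-preserving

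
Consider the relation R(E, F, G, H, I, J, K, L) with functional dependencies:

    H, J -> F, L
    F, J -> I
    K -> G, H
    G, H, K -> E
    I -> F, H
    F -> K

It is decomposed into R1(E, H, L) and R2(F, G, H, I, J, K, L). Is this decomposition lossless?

Common attributes: R1 ∩ R2 = {H, L}.
No dependency enlarges {H, L}, so (H, L)⁺ = {H, L}.
The closure contains neither all of R1 = {E, H, L} nor all of R2 = {F, G, H, I, J, K, L}, so the common attributes are not a superkey of either fragment. The join is lossy.

No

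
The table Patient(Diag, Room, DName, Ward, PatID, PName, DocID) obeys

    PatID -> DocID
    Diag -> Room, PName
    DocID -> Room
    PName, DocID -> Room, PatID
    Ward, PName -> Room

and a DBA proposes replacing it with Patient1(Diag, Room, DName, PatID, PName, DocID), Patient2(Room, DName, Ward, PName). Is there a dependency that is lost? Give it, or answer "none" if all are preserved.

PatID → DocID lies within Patient1.
Diag → Room, PName lies within Patient1.
DocID → Room lies within Patient1.
PName, DocID → Room, PatID lies within Patient1.
Ward, PName → Room lies within Patient2.
Every dependency is enforceable on the fragments, so the decomposition is dependency-preserving.

none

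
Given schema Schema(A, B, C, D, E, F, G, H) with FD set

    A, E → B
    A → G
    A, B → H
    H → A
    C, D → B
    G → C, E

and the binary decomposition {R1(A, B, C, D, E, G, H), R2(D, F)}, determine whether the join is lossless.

No

Common attributes: R1 ∩ R2 = {D}.
No dependency enlarges {D}, so (D)⁺ = {D}.
The closure contains neither all of R1 = {A, B, C, D, E, G, H} nor all of R2 = {D, F}, so the common attributes are not a superkey of either fragment. The join is lossy.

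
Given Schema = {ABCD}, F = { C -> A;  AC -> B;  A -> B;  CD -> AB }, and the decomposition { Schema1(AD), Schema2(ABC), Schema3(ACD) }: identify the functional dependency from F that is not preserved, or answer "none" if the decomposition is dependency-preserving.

C → A lies within Schema2.
AC → B lies within Schema2.
A → B lies within Schema2.
CD → AB: restricted closure across fragments reaches AB.
Every dependency is enforceable on the fragments, so the decomposition is dependency-preserving.

none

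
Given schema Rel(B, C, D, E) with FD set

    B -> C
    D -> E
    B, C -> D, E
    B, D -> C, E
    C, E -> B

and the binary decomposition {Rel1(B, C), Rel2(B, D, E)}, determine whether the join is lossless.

Common attributes: Rel1 ∩ Rel2 = {B}.
Closure of {B}: B → C applies, adding C; B, C → D, E applies, adding D, E. So (B)⁺ = {B, C, D, E}.
This closure contains every attribute of Rel1, so Rel1 ∩ Rel2 → Rel1. The join is lossless.

Yes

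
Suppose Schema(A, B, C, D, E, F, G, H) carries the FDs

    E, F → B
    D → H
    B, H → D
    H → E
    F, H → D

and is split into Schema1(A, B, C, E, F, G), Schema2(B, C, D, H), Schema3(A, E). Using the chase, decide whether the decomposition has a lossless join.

No

Chase test. Columns are A, B, C, D, E, F, G, H; row i has aⱼ where attribute j ∈ Schemai, else bᵢⱼ.
Initial tableau (one row per fragment):
  row 1: a1 a2 a3 b14 a5 a6 a7 b18
  row 2: b21 a2 a3 a4 b25 b26 b27 a8
  row 3: a1 b32 b33 b34 a5 b36 b37 b38
No row becomes fully distinguished — the join is lossy.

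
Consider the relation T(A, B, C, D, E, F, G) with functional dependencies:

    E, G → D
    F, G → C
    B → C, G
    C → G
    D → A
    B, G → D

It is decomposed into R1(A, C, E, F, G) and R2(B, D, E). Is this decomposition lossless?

Common attributes: R1 ∩ R2 = {E}.
No dependency enlarges {E}, so (E)⁺ = {E}.
The closure contains neither all of R1 = {A, C, E, F, G} nor all of R2 = {B, D, E}, so the common attributes are not a superkey of either fragment. The join is lossy.

No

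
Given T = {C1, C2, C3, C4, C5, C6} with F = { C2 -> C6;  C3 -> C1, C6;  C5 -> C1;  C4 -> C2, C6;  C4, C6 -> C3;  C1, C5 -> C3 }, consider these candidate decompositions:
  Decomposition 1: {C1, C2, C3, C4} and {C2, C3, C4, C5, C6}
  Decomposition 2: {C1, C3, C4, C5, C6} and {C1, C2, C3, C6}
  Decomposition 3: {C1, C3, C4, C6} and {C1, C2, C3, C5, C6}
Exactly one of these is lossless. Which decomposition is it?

Decomposition 1: common = {C2, C3, C4}, closure = {C1, C2, C3, C4, C6} → lossless.
Decomposition 2: common = {C1, C3, C6}, closure = {C1, C3, C6} → lossy.
Decomposition 3: common = {C1, C3, C6}, closure = {C1, C3, C6} → lossy.

Decomposition 1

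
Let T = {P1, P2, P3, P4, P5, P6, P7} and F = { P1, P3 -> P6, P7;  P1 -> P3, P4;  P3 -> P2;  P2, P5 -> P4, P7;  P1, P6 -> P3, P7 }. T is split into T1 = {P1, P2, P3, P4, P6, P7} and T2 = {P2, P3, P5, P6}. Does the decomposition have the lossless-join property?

Common attributes: T1 ∩ T2 = {P2, P3, P6}.
No dependency enlarges {P2, P3, P6}, so (P2, P3, P6)⁺ = {P2, P3, P6}.
The closure contains neither all of T1 = {P1, P2, P3, P4, P6, P7} nor all of T2 = {P2, P3, P5, P6}, so the common attributes are not a superkey of either fragment. The join is lossy.

No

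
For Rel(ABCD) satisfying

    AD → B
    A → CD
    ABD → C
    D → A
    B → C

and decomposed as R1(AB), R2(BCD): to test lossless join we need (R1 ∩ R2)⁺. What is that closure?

R1 ∩ R2 = {B}.
B → C applies, adding C
Closure: {BC}.

BC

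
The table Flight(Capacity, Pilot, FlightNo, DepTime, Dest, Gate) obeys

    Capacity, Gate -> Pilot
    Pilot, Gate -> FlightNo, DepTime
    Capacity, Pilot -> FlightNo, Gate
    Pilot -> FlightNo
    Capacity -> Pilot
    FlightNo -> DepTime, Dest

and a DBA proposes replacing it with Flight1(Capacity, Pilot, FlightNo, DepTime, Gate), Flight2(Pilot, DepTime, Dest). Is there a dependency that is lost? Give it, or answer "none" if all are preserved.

FlightNo -> DepTime, Dest

Check FlightNo → DepTime, Dest: no single fragment contains all of {FlightNo, DepTime, Dest}, and the restricted closure of {FlightNo} across the fragments never reaches {DepTime, Dest}.
Capacity, Gate → Pilot is preserved.
Pilot, Gate → FlightNo, DepTime is preserved.
Capacity, Pilot → FlightNo, Gate is preserved.
Pilot → FlightNo is preserved.
Capacity → Pilot is preserved.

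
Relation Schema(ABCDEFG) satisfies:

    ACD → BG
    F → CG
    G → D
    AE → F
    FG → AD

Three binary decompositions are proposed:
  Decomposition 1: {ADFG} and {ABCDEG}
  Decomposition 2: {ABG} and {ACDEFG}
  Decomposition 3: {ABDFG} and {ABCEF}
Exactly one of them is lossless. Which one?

Decomposition 1: common = {ADG}, closure = {ADG} → lossy.
Decomposition 2: common = {AG}, closure = {ADG} → lossy.
Decomposition 3: common = {ABF}, closure = {ABCDFG} → lossless.

Decomposition 3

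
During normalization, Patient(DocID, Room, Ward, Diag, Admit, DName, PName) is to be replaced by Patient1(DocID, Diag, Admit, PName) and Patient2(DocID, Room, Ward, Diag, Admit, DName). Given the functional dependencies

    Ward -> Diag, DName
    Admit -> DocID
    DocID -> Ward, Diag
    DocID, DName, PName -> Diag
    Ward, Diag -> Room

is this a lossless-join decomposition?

Yes

Common attributes: Patient1 ∩ Patient2 = {DocID, Diag, Admit}.
Closure of {DocID, Diag, Admit}: DocID → Ward, Diag applies, adding Ward; Ward, Diag → Room applies, adding Room; Ward → Diag, DName applies, adding DName. So (DocID, Diag, Admit)⁺ = {DocID, Room, Ward, Diag, Admit, DName}.
This closure contains every attribute of Patient2, so Patient1 ∩ Patient2 → Patient2. The join is lossless.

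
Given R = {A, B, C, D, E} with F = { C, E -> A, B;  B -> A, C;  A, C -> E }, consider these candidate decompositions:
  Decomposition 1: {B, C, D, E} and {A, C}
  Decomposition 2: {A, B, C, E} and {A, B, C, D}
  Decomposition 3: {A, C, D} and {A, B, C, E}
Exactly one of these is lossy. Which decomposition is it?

Decomposition 1

Decomposition 1: common = {C}, closure = {C} → lossy.
Decomposition 2: common = {A, B, C}, closure = {A, B, C, E} → lossless.
Decomposition 3: common = {A, C}, closure = {A, B, C, E} → lossless.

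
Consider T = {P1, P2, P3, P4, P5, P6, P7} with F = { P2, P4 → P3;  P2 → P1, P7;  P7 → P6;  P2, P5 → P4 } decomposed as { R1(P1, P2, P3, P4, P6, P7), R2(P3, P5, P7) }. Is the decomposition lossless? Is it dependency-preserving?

Lossless test: (P3, P7)⁺ = {P3, P6, P7}, which is a superkey of neither fragment — lossy.
Dependency preservation: the restricted closure of {P2, P5} across the fragments never reaches {P4}, so P2, P5 → P4 cannot be enforced without a join — not preserved.

lossy and not dependency-preserving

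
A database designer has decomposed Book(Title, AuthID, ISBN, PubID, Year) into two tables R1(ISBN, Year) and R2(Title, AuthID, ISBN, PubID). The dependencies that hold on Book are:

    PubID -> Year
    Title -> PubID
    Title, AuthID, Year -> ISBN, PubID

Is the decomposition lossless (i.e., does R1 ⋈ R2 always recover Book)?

No

Common attributes: R1 ∩ R2 = {ISBN}.
No dependency enlarges {ISBN}, so (ISBN)⁺ = {ISBN}.
The closure contains neither all of R1 = {ISBN, Year} nor all of R2 = {Title, AuthID, ISBN, PubID}, so the common attributes are not a superkey of either fragment. The join is lossy.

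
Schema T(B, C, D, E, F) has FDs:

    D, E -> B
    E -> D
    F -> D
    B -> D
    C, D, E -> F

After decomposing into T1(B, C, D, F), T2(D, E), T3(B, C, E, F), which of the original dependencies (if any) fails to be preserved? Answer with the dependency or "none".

D, E → B: restricted closure across fragments reaches B.
E → D lies within T2.
F → D lies within T1.
B → D lies within T1.
C, D, E → F: restricted closure across fragments reaches F.
Every dependency is enforceable on the fragments, so the decomposition is dependency-preserving.

none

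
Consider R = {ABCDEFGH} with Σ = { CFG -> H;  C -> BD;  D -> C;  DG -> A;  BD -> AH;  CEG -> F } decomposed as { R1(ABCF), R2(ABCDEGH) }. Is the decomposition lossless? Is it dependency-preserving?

Lossless test: (ABC)⁺ = {ABCDH}, which is a superkey of neither fragment — lossy.
Dependency preservation: the restricted closure of {CEG} across the fragments never reaches {F}, so CEG → F cannot be enforced without a join — not preserved.

lossy and not dependency-preserving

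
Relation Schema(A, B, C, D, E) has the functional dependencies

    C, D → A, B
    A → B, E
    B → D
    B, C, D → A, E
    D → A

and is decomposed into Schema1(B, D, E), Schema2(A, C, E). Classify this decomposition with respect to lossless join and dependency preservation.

Lossless test: (E)⁺ = {E}, which is a superkey of neither fragment — lossy.
Dependency preservation: the restricted closure of {C, D} across the fragments never reaches {A, B}, so C, D → A, B cannot be enforced without a join — not preserved.

lossy and not dependency-preserving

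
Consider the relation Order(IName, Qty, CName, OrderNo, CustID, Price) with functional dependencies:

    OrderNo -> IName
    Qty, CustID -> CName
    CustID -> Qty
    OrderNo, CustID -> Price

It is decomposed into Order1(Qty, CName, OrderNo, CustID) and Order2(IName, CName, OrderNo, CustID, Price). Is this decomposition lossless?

Yes

Common attributes: Order1 ∩ Order2 = {CName, OrderNo, CustID}.
Closure of {CName, OrderNo, CustID}: OrderNo → IName applies, adding IName; CustID → Qty applies, adding Qty; OrderNo, CustID → Price applies, adding Price. So (CName, OrderNo, CustID)⁺ = {IName, Qty, CName, OrderNo, CustID, Price}.
This closure contains every attribute of Order1, so Order1 ∩ Order2 → Order1. The join is lossless.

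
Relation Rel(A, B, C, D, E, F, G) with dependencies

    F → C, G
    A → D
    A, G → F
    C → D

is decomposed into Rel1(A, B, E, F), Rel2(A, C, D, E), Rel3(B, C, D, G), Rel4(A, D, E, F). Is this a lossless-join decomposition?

No

Chase test. Columns are A, B, C, D, E, F, G; row i has aⱼ where attribute j ∈ Reli, else bᵢⱼ.
Initial tableau (one row per fragment):
  row 1: a1 a2 b13 b14 a5 a6 b17
  row 2: a1 b22 a3 a4 a5 b26 b27
  row 3: b31 a2 a3 a4 b35 b36 a7
  row 4: a1 b42 b43 a4 a5 a6 b47
Rows 1 and 4 agree on F; apply F→C, G and equate their C, G entries.
Rows 1 and 2 agree on A; apply A→D and equate their D entries.
No row becomes fully distinguished — the join is lossy.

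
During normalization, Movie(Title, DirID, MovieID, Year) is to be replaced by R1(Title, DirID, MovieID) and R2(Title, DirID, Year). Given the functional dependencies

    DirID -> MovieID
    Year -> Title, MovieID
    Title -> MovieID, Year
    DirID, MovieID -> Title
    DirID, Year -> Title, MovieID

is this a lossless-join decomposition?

Common attributes: R1 ∩ R2 = {Title, DirID}.
Closure of {Title, DirID}: DirID → MovieID applies, adding MovieID; Title → MovieID, Year applies, adding Year. So (Title, DirID)⁺ = {Title, DirID, MovieID, Year}.
This closure contains every attribute of R1, so R1 ∩ R2 → R1. The join is lossless.

Yes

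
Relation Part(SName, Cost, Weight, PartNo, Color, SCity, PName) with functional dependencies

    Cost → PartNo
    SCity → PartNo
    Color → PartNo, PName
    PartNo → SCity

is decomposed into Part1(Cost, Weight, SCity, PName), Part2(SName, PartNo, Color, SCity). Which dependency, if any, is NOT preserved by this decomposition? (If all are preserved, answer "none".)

Check Color → PartNo, PName: no single fragment contains all of {PartNo, Color, PName}, and the restricted closure of {Color} across the fragments never reaches {PartNo, PName}.
Cost → PartNo is preserved.
SCity → PartNo is preserved.
PartNo → SCity is preserved.

Color → PartNo, PName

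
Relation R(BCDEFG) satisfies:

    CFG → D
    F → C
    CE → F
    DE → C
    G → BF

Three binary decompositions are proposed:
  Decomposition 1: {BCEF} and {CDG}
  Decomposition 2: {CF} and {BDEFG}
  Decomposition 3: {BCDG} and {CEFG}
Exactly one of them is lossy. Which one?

Decomposition 1

Decomposition 1: common = {C}, closure = {C} → lossy.
Decomposition 2: common = {F}, closure = {CF} → lossless.
Decomposition 3: common = {CG}, closure = {BCDFG} → lossless.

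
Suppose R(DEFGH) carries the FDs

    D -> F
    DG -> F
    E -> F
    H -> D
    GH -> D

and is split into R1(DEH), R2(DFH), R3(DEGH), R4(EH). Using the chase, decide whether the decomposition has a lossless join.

Chase test. Columns are DEFGH; row i has aⱼ where attribute j ∈ Ri, else bᵢⱼ.
Initial tableau (one row per fragment):
  row 1: a1 a2 b13 b14 a5
  row 2: a1 b22 a3 b24 a5
  row 3: a1 a2 b33 a4 a5
  row 4: b41 a2 b43 b44 a5
Rows 1 and 2 agree on D; apply D→F and equate their F entries.
Rows 1 and 3 agree on D; apply D→F and equate their F entries.
Rows 1 and 4 agree on E; apply E→F and equate their F entries.
Rows 1 and 4 agree on H; apply H→D and equate their D entries.
Row 3 is now all distinguished symbols — the join is lossless.

Yes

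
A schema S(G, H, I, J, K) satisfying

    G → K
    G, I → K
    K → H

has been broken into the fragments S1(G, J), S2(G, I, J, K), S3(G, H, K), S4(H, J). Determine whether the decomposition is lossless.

Chase test. Columns are G, H, I, J, K; row i has aⱼ where attribute j ∈ Si, else bᵢⱼ.
Initial tableau (one row per fragment):
  row 1: a1 b12 b13 a4 b15
  row 2: a1 b22 a3 a4 a5
  row 3: a1 a2 b33 b34 a5
  row 4: b41 a2 b43 a4 b45
Rows 1 and 2 agree on G; apply G→K and equate their K entries.
Rows 1 and 2 agree on K; apply K→H and equate their H entries.
Rows 1 and 3 agree on K; apply K→H and equate their H entries.
Row 2 is now all distinguished symbols — the join is lossless.

Yes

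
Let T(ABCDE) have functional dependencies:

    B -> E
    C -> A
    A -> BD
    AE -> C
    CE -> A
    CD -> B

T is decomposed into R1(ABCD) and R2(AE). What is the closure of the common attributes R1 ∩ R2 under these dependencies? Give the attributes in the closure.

ABCDE

R1 ∩ R2 = {A}.
A → BD applies, adding BD
B → E applies, adding E
AE → C applies, adding C
Closure: {ABCDE}.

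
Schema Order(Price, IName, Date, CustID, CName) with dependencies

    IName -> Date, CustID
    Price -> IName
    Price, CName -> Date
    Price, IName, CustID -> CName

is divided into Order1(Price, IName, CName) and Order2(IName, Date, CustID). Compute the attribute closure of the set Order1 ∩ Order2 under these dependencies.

IName, Date, CustID

Order1 ∩ Order2 = {IName}.
IName → Date, CustID applies, adding Date, CustID
Closure: {IName, Date, CustID}.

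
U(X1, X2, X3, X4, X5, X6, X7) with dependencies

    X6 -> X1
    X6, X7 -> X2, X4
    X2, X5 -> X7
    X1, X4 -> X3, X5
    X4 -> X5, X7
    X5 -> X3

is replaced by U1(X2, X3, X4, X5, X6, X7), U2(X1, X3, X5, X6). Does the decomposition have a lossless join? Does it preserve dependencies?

lossless and dependency-preserving

Lossless test: (X3, X5, X6)⁺ = {X1, X3, X5, X6}, which contains all of one fragment — lossless.
Dependency preservation: X1, X4 → X3, X5 is not contained in any single fragment, but the restricted closure of its left-hand side across the fragments still reaches the right-hand side; the remaining FDs each lie inside some fragment. All dependencies are preserved.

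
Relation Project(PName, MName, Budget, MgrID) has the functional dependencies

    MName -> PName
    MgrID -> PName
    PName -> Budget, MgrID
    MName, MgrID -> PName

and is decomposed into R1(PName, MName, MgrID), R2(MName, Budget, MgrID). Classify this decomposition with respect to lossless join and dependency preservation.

Lossless test: (MName, MgrID)⁺ = {PName, MName, Budget, MgrID}, which contains all of one fragment — lossless.
Dependency preservation: PName → Budget, MgrID is not contained in any single fragment, but the restricted closure of its left-hand side across the fragments still reaches the right-hand side; the remaining FDs each lie inside some fragment. All dependencies are preserved.

lossless and dependency-preserving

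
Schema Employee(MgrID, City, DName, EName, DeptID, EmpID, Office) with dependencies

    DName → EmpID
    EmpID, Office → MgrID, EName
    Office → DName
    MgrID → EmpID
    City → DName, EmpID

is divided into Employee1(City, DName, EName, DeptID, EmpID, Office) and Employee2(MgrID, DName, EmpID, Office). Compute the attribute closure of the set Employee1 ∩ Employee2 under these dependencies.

MgrID, DName, EName, EmpID, Office

Employee1 ∩ Employee2 = {DName, EmpID, Office}.
EmpID, Office → MgrID, EName applies, adding MgrID, EName
Closure: {MgrID, DName, EName, EmpID, Office}.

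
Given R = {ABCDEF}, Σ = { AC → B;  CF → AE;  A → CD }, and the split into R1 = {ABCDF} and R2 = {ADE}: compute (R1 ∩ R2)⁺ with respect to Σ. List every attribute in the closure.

ABCD

R1 ∩ R2 = {AD}.
A → CD applies, adding C
AC → B applies, adding B
Closure: {ABCD}.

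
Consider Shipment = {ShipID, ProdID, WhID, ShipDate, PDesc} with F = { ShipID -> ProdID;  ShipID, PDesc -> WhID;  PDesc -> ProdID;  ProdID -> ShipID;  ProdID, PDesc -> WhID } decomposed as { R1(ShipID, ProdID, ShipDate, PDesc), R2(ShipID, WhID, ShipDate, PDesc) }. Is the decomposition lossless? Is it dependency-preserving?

Lossless test: (ShipID, ShipDate, PDesc)⁺ = {ShipID, ProdID, WhID, ShipDate, PDesc}, which contains all of one fragment — lossless.
Dependency preservation: ProdID, PDesc → WhID is not contained in any single fragment, but the restricted closure of its left-hand side across the fragments still reaches the right-hand side; the remaining FDs each lie inside some fragment. All dependencies are preserved.

lossless and dependency-preserving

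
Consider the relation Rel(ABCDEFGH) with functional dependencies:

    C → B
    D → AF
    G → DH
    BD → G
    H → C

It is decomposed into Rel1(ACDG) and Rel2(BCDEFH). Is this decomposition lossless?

Yes

Common attributes: Rel1 ∩ Rel2 = {CD}.
Closure of {CD}: C → B applies, adding B; D → AF applies, adding AF; BD → G applies, adding G; G → DH applies, adding H. So (CD)⁺ = {ABCDFGH}.
This closure contains every attribute of Rel1, so Rel1 ∩ Rel2 → Rel1. The join is lossless.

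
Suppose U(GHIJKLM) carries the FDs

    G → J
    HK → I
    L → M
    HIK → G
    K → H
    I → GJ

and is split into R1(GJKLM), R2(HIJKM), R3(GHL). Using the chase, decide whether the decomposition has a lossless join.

Chase test. Columns are GHIJKLM; row i has aⱼ where attribute j ∈ Ri, else bᵢⱼ.
Initial tableau (one row per fragment):
  row 1: a1 b12 b13 a4 a5 a6 a7
  row 2: b21 a2 a3 a4 a5 b26 a7
  row 3: a1 a2 b33 b34 b35 a6 b37
Rows 1 and 3 agree on G; apply G→J and equate their J entries.
Rows 1 and 3 agree on L; apply L→M and equate their M entries.
Rows 1 and 2 agree on K; apply K→H and equate their H entries.
Rows 1 and 2 agree on HK; apply HK→I and equate their I entries.
Rows 1 and 2 agree on HIK; apply HIK→G and equate their G entries.
Row 1 is now all distinguished symbols — the join is lossless.

Yes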